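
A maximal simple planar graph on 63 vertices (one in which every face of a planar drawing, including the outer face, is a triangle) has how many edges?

In a plane triangulation 3F = 2E and V − E + F = 2, so E = 3V − 6 = 3·63 − 6 = 183.

183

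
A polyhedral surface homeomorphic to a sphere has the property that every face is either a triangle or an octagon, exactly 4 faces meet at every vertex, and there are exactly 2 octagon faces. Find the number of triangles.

16

Let x be the number of triangles; then F = 2 + x.
Edge–face incidences: 2E = 8·2 + 3·x = 16 + 3x.
Every vertex has degree 4, so 4V = 2E.
Euler: V − E + F = 2 ⇒ (2E)/4 − E + (2 + x) = 2.
Multiply by 8: 2·(2E) − 4·(2E) + 8·(2 + x) = 16, i.e. 16 + 8x − 2·(16 + 3x) = 16.
Collecting terms: 2x − 16 = 16, so 2x = 32, so x = 16.
Then 2E = 16 + 3·16 = 64, so E = 32, V = 2E/4 = 16, F = 2 + 16 = 18.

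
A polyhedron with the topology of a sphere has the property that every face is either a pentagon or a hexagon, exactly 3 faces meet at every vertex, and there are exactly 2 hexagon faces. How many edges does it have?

36

Let x be the number of pentagons; then F = 2 + x.
Edge–face incidences: 2E = 6·2 + 5·x = 12 + 5x.
Every vertex has degree 3, so 3V = 2E.
Euler: V − E + F = 2 ⇒ (2E)/3 − E + (2 + x) = 2.
Multiply by 6: 2·(2E) − 3·(2E) + 6·(2 + x) = 12, i.e. 12 + 6x − (12 + 5x) = 12.
Collecting terms: x = 12.
Then 2E = 12 + 5·12 = 72, so E = 36, V = 2E/3 = 24, F = 2 + 12 = 14.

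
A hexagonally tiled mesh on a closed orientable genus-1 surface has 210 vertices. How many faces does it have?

105

χ = 2 − 2·1 = 0, and every face is a hexagon so 6F = 2E.
V − E + F = 0 with E = 6F/2 gives 210 − (6/2 − 1)·F = 0, so F = 105 and E = 315.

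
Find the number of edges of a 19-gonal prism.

A prism on an n-gon has two n-gon bases and n rectangular sides: V = 2·19 = 38, E = 3·19 = 57, F = 19 + 2 = 21.

57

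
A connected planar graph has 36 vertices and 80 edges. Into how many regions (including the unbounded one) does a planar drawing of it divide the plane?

46

Euler's formula for a connected plane graph: V − E + F = 2, so F = 2 − 36 + 80 = 46.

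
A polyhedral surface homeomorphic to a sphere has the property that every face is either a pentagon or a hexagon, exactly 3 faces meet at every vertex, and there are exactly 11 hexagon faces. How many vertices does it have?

42

Let x be the number of pentagons; then F = 11 + x.
Edge–face incidences: 2E = 6·11 + 5·x = 66 + 5x.
Every vertex has degree 3, so 3V = 2E.
Euler: V − E + F = 2 ⇒ (2E)/3 − E + (11 + x) = 2.
Multiply by 6: 2·(2E) − 3·(2E) + 6·(11 + x) = 12, i.e. 66 + 6x − (66 + 5x) = 12.
Collecting terms: x = 12.
Then 2E = 66 + 5·12 = 126, so E = 63, V = 2E/3 = 42, F = 11 + 12 = 23.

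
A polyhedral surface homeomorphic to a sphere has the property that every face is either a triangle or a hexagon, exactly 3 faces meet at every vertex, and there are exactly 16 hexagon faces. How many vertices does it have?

36

Let x be the number of triangles; then F = 16 + x.
Edge–face incidences: 2E = 6·16 + 3·x = 96 + 3x.
Every vertex has degree 3, so 3V = 2E.
Euler: V − E + F = 2 ⇒ (2E)/3 − E + (16 + x) = 2.
Multiply by 6: 2·(2E) − 3·(2E) + 6·(16 + x) = 12, i.e. 96 + 6x − (96 + 3x) = 12.
Collecting terms: 3x = 12, so x = 4.
Then 2E = 96 + 3·4 = 108, so E = 54, V = 2E/3 = 36, F = 16 + 4 = 20.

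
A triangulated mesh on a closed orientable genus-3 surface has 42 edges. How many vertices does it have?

χ = 2 − 2·3 = -4, and every face is a triangle so 3F = 2E.
F = 2E/3 = 28. Then V = -4 + E − F = -4 + 42 − 28 = 10.

10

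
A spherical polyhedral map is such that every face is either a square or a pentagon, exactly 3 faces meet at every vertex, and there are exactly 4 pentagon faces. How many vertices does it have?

12

Let x be the number of squares; then F = 4 + x.
Edge–face incidences: 2E = 5·4 + 4·x = 20 + 4x.
Every vertex has degree 3, so 3V = 2E.
Euler: V − E + F = 2 ⇒ (2E)/3 − E + (4 + x) = 2.
Multiply by 6: 2·(2E) − 3·(2E) + 6·(4 + x) = 12, i.e. 24 + 6x − (20 + 4x) = 12.
Collecting terms: 2x + 4 = 12, so 2x = 8, so x = 4.
Then 2E = 20 + 4·4 = 36, so E = 18, V = 2E/3 = 12, F = 4 + 4 = 8.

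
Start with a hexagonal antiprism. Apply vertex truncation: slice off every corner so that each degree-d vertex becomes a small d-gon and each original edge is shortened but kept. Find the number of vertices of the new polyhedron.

48

The base solid has V = 12, E = 24, F = 14.
Truncation replaces each original edge-end by a new vertex, so V′ = 2E = 48.
Each original edge survives, and each old vertex of degree d contributes d new edges; summing degrees gives Σd = 2E, so E′ = E + 2E = 3E = 72.
Each original face survives and each original vertex becomes one new face: F′ = F + V = 26.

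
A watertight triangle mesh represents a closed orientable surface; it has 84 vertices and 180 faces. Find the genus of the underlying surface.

4

Every face is a triangle, so 2E = 3·180 = 540, giving E = 270.
χ = V − E + F = 84 − 270 + 180 = -6.
For a closed orientable surface χ = 2 − 2g, so g = (2 − (-6))/2 = 4.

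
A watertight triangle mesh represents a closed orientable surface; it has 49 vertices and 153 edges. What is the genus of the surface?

Every face is a triangle and each edge borders two faces, so 3F = 2·153, giving F = 102.
χ = V − E + F = 49 − 153 + 102 = -2.
For a closed orientable surface χ = 2 − 2g, so g = (2 − (-2))/2 = 2.

2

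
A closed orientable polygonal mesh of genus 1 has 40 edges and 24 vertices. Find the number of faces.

16

For a closed orientable surface of genus 1, χ = 2 − 2·1 = 0.
F = 0 − V + E = 0 − 24 + 40 = 16.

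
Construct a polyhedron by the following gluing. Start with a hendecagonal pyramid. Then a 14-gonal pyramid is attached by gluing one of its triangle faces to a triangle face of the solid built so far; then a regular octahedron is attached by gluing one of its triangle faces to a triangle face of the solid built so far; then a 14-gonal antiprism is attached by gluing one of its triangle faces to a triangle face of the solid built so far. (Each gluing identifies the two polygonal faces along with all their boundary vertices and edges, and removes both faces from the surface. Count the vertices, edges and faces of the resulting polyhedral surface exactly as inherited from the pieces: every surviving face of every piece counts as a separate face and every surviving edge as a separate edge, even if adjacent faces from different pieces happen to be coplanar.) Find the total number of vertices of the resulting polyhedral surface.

A hendecagonal pyramid: V=12, E=22, F=12.
Attach a 14-gonal pyramid (V=15, E=28, F=15) along a 3-gon: merge 3 vertices and 3 edges, delete both glued faces → V=24, E=47, F=25.
Attach a regular octahedron (V=6, E=12, F=8) along a 3-gon: merge 3 vertices and 3 edges, delete both glued faces → V=27, E=56, F=31.
Attach a 14-gonal antiprism (V=28, E=56, F=30) along a 3-gon: merge 3 vertices and 3 edges, delete both glued faces → V=52, E=109, F=59.
Check: V − E + F = 52 − 109 + 59 = 2.

52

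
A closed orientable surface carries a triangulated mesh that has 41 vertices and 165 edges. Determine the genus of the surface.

8

Every face is a triangle and each edge borders two faces, so 3F = 2·165, giving F = 110.
χ = V − E + F = 41 − 165 + 110 = -14.
For a closed orientable surface χ = 2 − 2g, so g = (2 − (-14))/2 = 8.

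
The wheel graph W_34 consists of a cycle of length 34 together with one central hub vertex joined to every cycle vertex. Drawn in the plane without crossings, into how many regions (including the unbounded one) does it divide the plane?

35

W_34 has V = 34 + 1 = 35 vertices and E = 2·34 = 68 edges.
By Euler's formula F = 2 − V + E = 2 − 35 + 68 = 35.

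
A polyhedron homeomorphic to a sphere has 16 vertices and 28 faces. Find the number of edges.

Here V − E + F = 2.
E = V + F − (2) = 16 + 28 − (2) = 42.

42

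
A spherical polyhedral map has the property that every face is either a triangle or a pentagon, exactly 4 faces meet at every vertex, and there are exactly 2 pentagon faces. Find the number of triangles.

Let x be the number of triangles; then F = 2 + x.
Edge–face incidences: 2E = 5·2 + 3·x = 10 + 3x.
Every vertex has degree 4, so 4V = 2E.
Euler: V − E + F = 2 ⇒ (2E)/4 − E + (2 + x) = 2.
Multiply by 8: 2·(2E) − 4·(2E) + 8·(2 + x) = 16, i.e. 16 + 8x − 2·(10 + 3x) = 16.
Collecting terms: 2x − 4 = 16, so 2x = 20, so x = 10.
Then 2E = 10 + 3·10 = 40, so E = 20, V = 2E/4 = 10, F = 2 + 10 = 12.

10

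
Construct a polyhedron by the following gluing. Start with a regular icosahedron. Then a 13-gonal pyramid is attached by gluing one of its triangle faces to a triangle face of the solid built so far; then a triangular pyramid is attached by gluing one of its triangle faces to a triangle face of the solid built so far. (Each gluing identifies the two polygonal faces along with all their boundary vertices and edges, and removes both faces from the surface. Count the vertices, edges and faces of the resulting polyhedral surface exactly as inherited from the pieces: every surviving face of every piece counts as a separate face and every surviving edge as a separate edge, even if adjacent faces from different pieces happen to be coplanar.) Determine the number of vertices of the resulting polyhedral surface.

A regular icosahedron: V=12, E=30, F=20.
Attach a 13-gonal pyramid (V=14, E=26, F=14) along a 3-gon: merge 3 vertices and 3 edges, delete both glued faces → V=23, E=53, F=32.
Attach a triangular pyramid (V=4, E=6, F=4) along a 3-gon: merge 3 vertices and 3 edges, delete both glued faces → V=24, E=56, F=34.
Check: V − E + F = 24 − 56 + 34 = 2.

24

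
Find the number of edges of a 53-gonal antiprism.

An antiprism on an n-gon has two n-gon caps and 2n triangles: V = 2·53 = 106, E = 4·53 = 212, F = 2·53 + 2 = 108.

212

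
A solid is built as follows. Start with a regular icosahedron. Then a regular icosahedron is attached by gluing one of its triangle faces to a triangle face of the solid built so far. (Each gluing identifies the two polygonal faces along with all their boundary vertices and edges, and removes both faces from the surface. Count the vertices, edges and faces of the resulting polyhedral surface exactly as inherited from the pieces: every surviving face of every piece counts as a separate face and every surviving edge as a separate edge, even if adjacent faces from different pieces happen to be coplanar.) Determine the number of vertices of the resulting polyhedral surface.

A regular icosahedron: V=12, E=30, F=20.
Attach a regular icosahedron (V=12, E=30, F=20) along a 3-gon: merge 3 vertices and 3 edges, delete both glued faces → V=21, E=57, F=38.
Check: V − E + F = 21 − 57 + 38 = 2.

21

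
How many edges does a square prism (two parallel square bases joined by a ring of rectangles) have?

A prism on an n-gon has two n-gon bases and n rectangular sides: V = 2·4 = 8, E = 3·4 = 12, F = 4 + 2 = 6.

12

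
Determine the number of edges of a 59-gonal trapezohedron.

The n-trapezohedron (dual of the n-antiprism) has V = 2·59 + 2 = 120, E = 4·59 = 236, F = 2·59 = 118.
Check: V − E + F = 120 − 236 + 118 = 2.

236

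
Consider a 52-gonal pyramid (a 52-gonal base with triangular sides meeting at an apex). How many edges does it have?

104

A pyramid on an n-gon base has one n-gon and n triangles: V = 52 + 1 = 53, E = 2·52 = 104, F = 52 + 1 = 53.
Check: V − E + F = 53 − 104 + 53 = 2.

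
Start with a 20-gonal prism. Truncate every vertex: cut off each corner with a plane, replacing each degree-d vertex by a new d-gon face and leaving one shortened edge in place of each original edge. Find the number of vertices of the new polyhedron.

120

The base solid has V = 40, E = 60, F = 22.
Truncation replaces each original edge-end by a new vertex, so V′ = 2E = 120.
Each original edge survives, and each old vertex of degree d contributes d new edges; summing degrees gives Σd = 2E, so E′ = E + 2E = 3E = 180.
Each original face survives and each original vertex becomes one new face: F′ = F + V = 62.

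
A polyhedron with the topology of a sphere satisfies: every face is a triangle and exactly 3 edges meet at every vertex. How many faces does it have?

Each face has 3 edges and each edge borders two faces, so 2E = 3F.
Each vertex has degree 3, so 3V = 2E and hence V = 3F/3.
Euler: V − E + F = 2 ⇒ (3F/3) − (3F/2) + F = 2.
Multiply by 6: (6 − 9 + 6)F = 12, i.e. 3F = 12.
So F = 4, E = 3·4/2 = 6, V = 3·4/3 = 4.

4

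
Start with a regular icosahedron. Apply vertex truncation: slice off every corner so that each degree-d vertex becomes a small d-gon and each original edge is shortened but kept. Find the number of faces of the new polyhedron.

32

The base solid has V = 12, E = 30, F = 20.
Truncation replaces each original edge-end by a new vertex, so V′ = 2E = 60.
Each original edge survives, and each old vertex of degree d contributes d new edges; summing degrees gives Σd = 2E, so E′ = E + 2E = 3E = 90.
Each original face survives and each original vertex becomes one new face: F′ = F + V = 32.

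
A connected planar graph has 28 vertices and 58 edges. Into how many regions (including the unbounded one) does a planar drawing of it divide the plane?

32

Euler's formula for a connected plane graph: V − E + F = 2, so F = 2 − 28 + 58 = 32.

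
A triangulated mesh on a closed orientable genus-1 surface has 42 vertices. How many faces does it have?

χ = 2 − 2·1 = 0, and every face is a triangle so 3F = 2E.
V − E + F = 0 with E = 3F/2 gives 42 − (3/2 − 1)·F = 0, so F = 84 and E = 126.

84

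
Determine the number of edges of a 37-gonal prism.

111

A prism on an n-gon has two n-gon bases and n rectangular sides: V = 2·37 = 74, E = 3·37 = 111, F = 37 + 2 = 39.
Check: V − E + F = 74 − 111 + 39 = 2.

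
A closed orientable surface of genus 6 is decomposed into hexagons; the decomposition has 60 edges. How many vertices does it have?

χ = 2 − 2·6 = -10, and every face is a hexagon so 6F = 2E.
F = 2E/6 = 20. Then V = -10 + E − F = -10 + 60 − 20 = 30.

30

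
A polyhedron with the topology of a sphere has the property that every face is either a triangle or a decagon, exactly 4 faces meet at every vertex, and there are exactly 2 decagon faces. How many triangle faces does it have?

20

Let x be the number of triangles; then F = 2 + x.
Edge–face incidences: 2E = 10·2 + 3·x = 20 + 3x.
Every vertex has degree 4, so 4V = 2E.
Euler: V − E + F = 2 ⇒ (2E)/4 − E + (2 + x) = 2.
Multiply by 8: 2·(2E) − 4·(2E) + 8·(2 + x) = 16, i.e. 16 + 8x − 2·(20 + 3x) = 16.
Collecting terms: 2x − 24 = 16, so 2x = 40, so x = 20.
Then 2E = 20 + 3·20 = 80, so E = 40, V = 2E/4 = 20, F = 2 + 20 = 22.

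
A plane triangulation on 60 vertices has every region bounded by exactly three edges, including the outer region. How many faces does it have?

In a plane triangulation 3F = 2E and V − E + F = 2, so F = 2V − 4 = 2·60 − 4 = 116.

116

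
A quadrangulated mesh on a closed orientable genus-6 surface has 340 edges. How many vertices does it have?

χ = 2 − 2·6 = -10, and every face is a square so 4F = 2E.
F = 2E/4 = 170. Then V = -10 + E − F = -10 + 340 − 170 = 160.

160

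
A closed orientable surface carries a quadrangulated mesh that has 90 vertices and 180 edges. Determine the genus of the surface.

1

Every face is a square and each edge borders two faces, so 4F = 2·180, giving F = 90.
χ = V − E + F = 90 − 180 + 90 = 0.
For a closed orientable surface χ = 2 − 2g, so g = (2 − (0))/2 = 1.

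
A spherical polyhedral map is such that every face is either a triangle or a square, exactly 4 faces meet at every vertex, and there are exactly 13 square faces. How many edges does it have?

38

Let x be the number of triangles; then F = 13 + x.
Edge–face incidences: 2E = 4·13 + 3·x = 52 + 3x.
Every vertex has degree 4, so 4V = 2E.
Euler: V − E + F = 2 ⇒ (2E)/4 − E + (13 + x) = 2.
Multiply by 8: 2·(2E) − 4·(2E) + 8·(13 + x) = 16, i.e. 104 + 8x − 2·(52 + 3x) = 16.
Collecting terms: 2x = 16, so x = 8.
Then 2E = 52 + 3·8 = 76, so E = 38, V = 2E/4 = 19, F = 13 + 8 = 21.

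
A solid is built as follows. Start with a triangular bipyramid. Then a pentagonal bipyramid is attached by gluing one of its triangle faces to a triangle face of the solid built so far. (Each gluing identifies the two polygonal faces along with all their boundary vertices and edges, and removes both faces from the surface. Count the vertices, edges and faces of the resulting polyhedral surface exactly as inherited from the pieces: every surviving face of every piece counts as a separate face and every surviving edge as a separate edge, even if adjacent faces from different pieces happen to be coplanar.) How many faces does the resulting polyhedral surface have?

A triangular bipyramid: V=5, E=9, F=6.
Attach a pentagonal bipyramid (V=7, E=15, F=10) along a 3-gon: merge 3 vertices and 3 edges, delete both glued faces → V=9, E=21, F=14.
Check: V − E + F = 9 − 21 + 14 = 2.

14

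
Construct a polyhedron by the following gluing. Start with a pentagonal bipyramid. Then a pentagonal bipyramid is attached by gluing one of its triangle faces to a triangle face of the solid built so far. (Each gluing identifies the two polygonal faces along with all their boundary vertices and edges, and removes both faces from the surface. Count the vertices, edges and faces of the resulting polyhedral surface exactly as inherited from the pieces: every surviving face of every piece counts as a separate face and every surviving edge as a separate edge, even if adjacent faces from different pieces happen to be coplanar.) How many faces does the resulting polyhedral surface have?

A pentagonal bipyramid: V=7, E=15, F=10.
Attach a pentagonal bipyramid (V=7, E=15, F=10) along a 3-gon: merge 3 vertices and 3 edges, delete both glued faces → V=11, E=27, F=18.
Check: V − E + F = 11 − 27 + 18 = 2.

18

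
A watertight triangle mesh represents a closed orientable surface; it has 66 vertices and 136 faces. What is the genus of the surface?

Every face is a triangle, so 2E = 3·136 = 408, giving E = 204.
χ = V − E + F = 66 − 204 + 136 = -2.
For a closed orientable surface χ = 2 − 2g, so g = (2 − (-2))/2 = 2.

2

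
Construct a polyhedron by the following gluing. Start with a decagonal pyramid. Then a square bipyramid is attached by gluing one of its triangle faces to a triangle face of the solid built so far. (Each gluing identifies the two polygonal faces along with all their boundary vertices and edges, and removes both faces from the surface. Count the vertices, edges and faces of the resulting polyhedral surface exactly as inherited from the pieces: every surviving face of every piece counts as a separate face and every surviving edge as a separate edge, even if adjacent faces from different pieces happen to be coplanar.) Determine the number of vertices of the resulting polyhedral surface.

A decagonal pyramid: V=11, E=20, F=11.
Attach a square bipyramid (V=6, E=12, F=8) along a 3-gon: merge 3 vertices and 3 edges, delete both glued faces → V=14, E=29, F=17.
Check: V − E + F = 14 − 29 + 17 = 2.

14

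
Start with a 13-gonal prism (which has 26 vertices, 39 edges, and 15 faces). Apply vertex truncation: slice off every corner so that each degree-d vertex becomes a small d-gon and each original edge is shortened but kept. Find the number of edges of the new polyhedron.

Truncation replaces each original edge-end by a new vertex, so V′ = 2E = 78.
Each original edge survives, and each old vertex of degree d contributes d new edges; summing degrees gives Σd = 2E, so E′ = E + 2E = 3E = 117.
Each original face survives and each original vertex becomes one new face: F′ = F + V = 41.

117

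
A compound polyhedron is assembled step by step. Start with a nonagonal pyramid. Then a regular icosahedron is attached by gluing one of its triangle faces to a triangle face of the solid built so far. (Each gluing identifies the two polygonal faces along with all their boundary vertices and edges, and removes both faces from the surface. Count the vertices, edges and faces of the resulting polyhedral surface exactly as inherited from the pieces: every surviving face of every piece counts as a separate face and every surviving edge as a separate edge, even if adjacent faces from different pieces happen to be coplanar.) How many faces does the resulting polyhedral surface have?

28

A nonagonal pyramid: V=10, E=18, F=10.
Attach a regular icosahedron (V=12, E=30, F=20) along a 3-gon: merge 3 vertices and 3 edges, delete both glued faces → V=19, E=45, F=28.
Check: V − E + F = 19 − 45 + 28 = 2.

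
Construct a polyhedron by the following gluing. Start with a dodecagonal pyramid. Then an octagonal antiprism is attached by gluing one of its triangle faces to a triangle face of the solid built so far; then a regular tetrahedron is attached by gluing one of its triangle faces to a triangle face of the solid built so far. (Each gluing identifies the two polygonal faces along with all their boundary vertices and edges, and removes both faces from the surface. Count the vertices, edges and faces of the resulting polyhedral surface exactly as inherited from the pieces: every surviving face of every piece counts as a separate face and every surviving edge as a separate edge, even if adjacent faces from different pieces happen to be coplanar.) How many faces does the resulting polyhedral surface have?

A dodecagonal pyramid: V=13, E=24, F=13.
Attach an octagonal antiprism (V=16, E=32, F=18) along a 3-gon: merge 3 vertices and 3 edges, delete both glued faces → V=26, E=53, F=29.
Attach a regular tetrahedron (V=4, E=6, F=4) along a 3-gon: merge 3 vertices and 3 edges, delete both glued faces → V=27, E=56, F=31.
Check: V − E + F = 27 − 56 + 31 = 2.

31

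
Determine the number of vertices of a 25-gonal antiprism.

50

An antiprism on an n-gon has two n-gon caps and 2n triangles: V = 2·25 = 50, E = 4·25 = 100, F = 2·25 + 2 = 52.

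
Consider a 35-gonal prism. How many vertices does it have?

70

A prism on an n-gon has two n-gon bases and n rectangular sides: V = 2·35 = 70, E = 3·35 = 105, F = 35 + 2 = 37.
Check: V − E + F = 70 − 105 + 37 = 2.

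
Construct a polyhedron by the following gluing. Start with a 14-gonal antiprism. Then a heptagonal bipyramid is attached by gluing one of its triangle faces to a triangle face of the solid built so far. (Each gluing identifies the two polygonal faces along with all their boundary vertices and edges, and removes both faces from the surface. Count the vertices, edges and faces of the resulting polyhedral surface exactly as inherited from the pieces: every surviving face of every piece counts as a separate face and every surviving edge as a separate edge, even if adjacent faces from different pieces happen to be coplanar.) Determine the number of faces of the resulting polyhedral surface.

A 14-gonal antiprism: V=28, E=56, F=30.
Attach a heptagonal bipyramid (V=9, E=21, F=14) along a 3-gon: merge 3 vertices and 3 edges, delete both glued faces → V=34, E=74, F=42.
Check: V − E + F = 34 − 74 + 42 = 2.

42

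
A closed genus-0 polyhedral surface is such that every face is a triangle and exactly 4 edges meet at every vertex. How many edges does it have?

12

Each face has 3 edges and each edge borders two faces, so 2E = 3F.
Each vertex has degree 4, so 4V = 2E and hence V = 3F/4.
Euler: V − E + F = 2 ⇒ (3F/4) − (3F/2) + F = 2.
Multiply by 8: (6 − 12 + 8)F = 16, i.e. 2F = 16.
So F = 8, E = 3·8/2 = 12, V = 3·8/4 = 6.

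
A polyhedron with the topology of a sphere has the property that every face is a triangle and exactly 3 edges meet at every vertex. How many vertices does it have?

Each face has 3 edges and each edge borders two faces, so 2E = 3F.
Each vertex has degree 3, so 3V = 2E and hence V = 3F/3.
Euler: V − E + F = 2 ⇒ (3F/3) − (3F/2) + F = 2.
Multiply by 6: (6 − 9 + 6)F = 12, i.e. 3F = 12.
So F = 4, E = 3·4/2 = 6, V = 3·4/3 = 4.

4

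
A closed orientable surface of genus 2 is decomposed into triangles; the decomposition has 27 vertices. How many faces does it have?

χ = 2 − 2·2 = -2, and every face is a triangle so 3F = 2E.
V − E + F = -2 with E = 3F/2 gives 27 − (3/2 − 1)·F = -2, so F = 58 and E = 87.

58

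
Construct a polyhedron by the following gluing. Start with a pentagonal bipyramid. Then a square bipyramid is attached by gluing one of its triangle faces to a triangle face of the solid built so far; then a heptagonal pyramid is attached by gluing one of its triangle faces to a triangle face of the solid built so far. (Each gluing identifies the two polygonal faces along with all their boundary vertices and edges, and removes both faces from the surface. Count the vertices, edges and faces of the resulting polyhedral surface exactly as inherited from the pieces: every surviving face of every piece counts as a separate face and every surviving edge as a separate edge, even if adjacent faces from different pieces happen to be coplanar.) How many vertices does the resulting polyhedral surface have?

A pentagonal bipyramid: V=7, E=15, F=10.
Attach a square bipyramid (V=6, E=12, F=8) along a 3-gon: merge 3 vertices and 3 edges, delete both glued faces → V=10, E=24, F=16.
Attach a heptagonal pyramid (V=8, E=14, F=8) along a 3-gon: merge 3 vertices and 3 edges, delete both glued faces → V=15, E=35, F=22.
Check: V − E + F = 15 − 35 + 22 = 2.

15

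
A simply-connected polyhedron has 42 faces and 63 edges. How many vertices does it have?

Here V − E + F = 2.
V = 2 + E − F = 2 + 63 − 42 = 23.

23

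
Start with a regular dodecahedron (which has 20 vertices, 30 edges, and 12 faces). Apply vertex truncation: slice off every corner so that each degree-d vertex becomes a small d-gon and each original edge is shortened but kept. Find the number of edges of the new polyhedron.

Truncation replaces each original edge-end by a new vertex, so V′ = 2E = 60.
Each original edge survives, and each old vertex of degree d contributes d new edges; summing degrees gives Σd = 2E, so E′ = E + 2E = 3E = 90.
Each original face survives and each original vertex becomes one new face: F′ = F + V = 32.

90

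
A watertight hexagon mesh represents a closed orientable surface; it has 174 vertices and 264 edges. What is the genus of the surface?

Every face is a hexagon and each edge borders two faces, so 6F = 2·264, giving F = 88.
χ = V − E + F = 174 − 264 + 88 = -2.
For a closed orientable surface χ = 2 − 2g, so g = (2 − (-2))/2 = 2.

2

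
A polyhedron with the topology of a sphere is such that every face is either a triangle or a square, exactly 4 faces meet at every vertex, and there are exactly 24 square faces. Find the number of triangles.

8

Let x be the number of triangles; then F = 24 + x.
Edge–face incidences: 2E = 4·24 + 3·x = 96 + 3x.
Every vertex has degree 4, so 4V = 2E.
Euler: V − E + F = 2 ⇒ (2E)/4 − E + (24 + x) = 2.
Multiply by 8: 2·(2E) − 4·(2E) + 8·(24 + x) = 16, i.e. 192 + 8x − 2·(96 + 3x) = 16.
Collecting terms: 2x = 16, so x = 8.
Then 2E = 96 + 3·8 = 120, so E = 60, V = 2E/4 = 30, F = 24 + 8 = 32.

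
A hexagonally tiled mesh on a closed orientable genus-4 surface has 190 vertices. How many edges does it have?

294

χ = 2 − 2·4 = -6, and every face is a hexagon so 6F = 2E.
V − E + F = -6 with E = 6F/2 gives 190 − (6/2 − 1)·F = -6, so F = 98 and E = 294.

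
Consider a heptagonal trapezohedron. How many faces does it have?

The n-trapezohedron (dual of the n-antiprism) has V = 2·7 + 2 = 16, E = 4·7 = 28, F = 2·7 = 14.

14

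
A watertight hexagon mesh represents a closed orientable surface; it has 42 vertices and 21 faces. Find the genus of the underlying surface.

Every face is a hexagon, so 2E = 6·21 = 126, giving E = 63.
χ = V − E + F = 42 − 63 + 21 = 0.
For a closed orientable surface χ = 2 − 2g, so g = (2 − (0))/2 = 1.

1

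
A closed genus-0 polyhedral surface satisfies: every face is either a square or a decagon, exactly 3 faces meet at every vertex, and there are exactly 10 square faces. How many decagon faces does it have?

Let x be the number of decagons; then F = 10 + x.
Edge–face incidences: 2E = 4·10 + 10·x = 40 + 10x.
Every vertex has degree 3, so 3V = 2E.
Euler: V − E + F = 2 ⇒ (2E)/3 − E + (10 + x) = 2.
Multiply by 6: 2·(2E) − 3·(2E) + 6·(10 + x) = 12, i.e. 60 + 6x − (40 + 10x) = 12.
Collecting terms: −4x + 20 = 12, so −4x = −8, so x = 2.
Then 2E = 40 + 10·2 = 60, so E = 30, V = 2E/3 = 20, F = 10 + 2 = 12.

2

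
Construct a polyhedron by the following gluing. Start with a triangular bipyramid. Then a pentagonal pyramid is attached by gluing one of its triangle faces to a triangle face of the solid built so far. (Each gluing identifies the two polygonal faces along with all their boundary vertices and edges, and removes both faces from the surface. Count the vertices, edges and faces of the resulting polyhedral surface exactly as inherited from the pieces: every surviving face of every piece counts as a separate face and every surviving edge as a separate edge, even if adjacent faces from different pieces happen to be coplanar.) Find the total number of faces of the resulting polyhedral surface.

10

A triangular bipyramid: V=5, E=9, F=6.
Attach a pentagonal pyramid (V=6, E=10, F=6) along a 3-gon: merge 3 vertices and 3 edges, delete both glued faces → V=8, E=16, F=10.
Check: V − E + F = 8 − 16 + 10 = 2.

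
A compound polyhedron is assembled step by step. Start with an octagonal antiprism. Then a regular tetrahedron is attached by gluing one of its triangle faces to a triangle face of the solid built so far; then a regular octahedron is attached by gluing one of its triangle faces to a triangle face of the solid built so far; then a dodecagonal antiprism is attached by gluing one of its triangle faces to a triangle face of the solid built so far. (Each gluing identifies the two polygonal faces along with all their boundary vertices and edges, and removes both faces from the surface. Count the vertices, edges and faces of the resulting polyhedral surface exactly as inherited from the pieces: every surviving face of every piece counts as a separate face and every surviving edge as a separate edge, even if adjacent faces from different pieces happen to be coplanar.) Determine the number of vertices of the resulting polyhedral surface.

41

An octagonal antiprism: V=16, E=32, F=18.
Attach a regular tetrahedron (V=4, E=6, F=4) along a 3-gon: merge 3 vertices and 3 edges, delete both glued faces → V=17, E=35, F=20.
Attach a regular octahedron (V=6, E=12, F=8) along a 3-gon: merge 3 vertices and 3 edges, delete both glued faces → V=20, E=44, F=26.
Attach a dodecagonal antiprism (V=24, E=48, F=26) along a 3-gon: merge 3 vertices and 3 edges, delete both glued faces → V=41, E=89, F=50.
Check: V − E + F = 41 − 89 + 50 = 2.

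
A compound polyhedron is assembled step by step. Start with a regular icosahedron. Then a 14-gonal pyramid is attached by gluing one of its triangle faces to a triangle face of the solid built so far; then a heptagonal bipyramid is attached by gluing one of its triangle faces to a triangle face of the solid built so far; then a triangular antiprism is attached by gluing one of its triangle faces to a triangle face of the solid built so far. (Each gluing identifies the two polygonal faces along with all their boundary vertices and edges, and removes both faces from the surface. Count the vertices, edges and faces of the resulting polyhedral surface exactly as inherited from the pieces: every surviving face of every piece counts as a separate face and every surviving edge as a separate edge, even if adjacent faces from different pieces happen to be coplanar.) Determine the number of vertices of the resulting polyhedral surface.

A regular icosahedron: V=12, E=30, F=20.
Attach a 14-gonal pyramid (V=15, E=28, F=15) along a 3-gon: merge 3 vertices and 3 edges, delete both glued faces → V=24, E=55, F=33.
Attach a heptagonal bipyramid (V=9, E=21, F=14) along a 3-gon: merge 3 vertices and 3 edges, delete both glued faces → V=30, E=73, F=45.
Attach a triangular antiprism (V=6, E=12, F=8) along a 3-gon: merge 3 vertices and 3 edges, delete both glued faces → V=33, E=82, F=51.
Check: V − E + F = 33 − 82 + 51 = 2.

33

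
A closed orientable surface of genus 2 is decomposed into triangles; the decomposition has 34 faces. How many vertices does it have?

χ = 2 − 2·2 = -2, and every face is a triangle so 3F = 2E.
E = 3·34/2 = 51. Then V = -2 + E − F = -2 + 51 − 34 = 15.

15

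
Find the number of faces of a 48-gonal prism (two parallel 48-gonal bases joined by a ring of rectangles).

50

A prism on an n-gon has two n-gon bases and n rectangular sides: V = 2·48 = 96, E = 3·48 = 144, F = 48 + 2 = 50.
Check: V − E + F = 96 − 144 + 50 = 2.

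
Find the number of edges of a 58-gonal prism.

A prism on an n-gon has two n-gon bases and n rectangular sides: V = 2·58 = 116, E = 3·58 = 174, F = 58 + 2 = 60.

174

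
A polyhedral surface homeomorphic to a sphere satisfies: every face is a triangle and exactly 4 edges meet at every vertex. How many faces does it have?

8

Each face has 3 edges and each edge borders two faces, so 2E = 3F.
Each vertex has degree 4, so 4V = 2E and hence V = 3F/4.
Euler: V − E + F = 2 ⇒ (3F/4) − (3F/2) + F = 2.
Multiply by 8: (6 − 12 + 8)F = 16, i.e. 2F = 16.
So F = 8, E = 3·8/2 = 12, V = 3·8/4 = 6.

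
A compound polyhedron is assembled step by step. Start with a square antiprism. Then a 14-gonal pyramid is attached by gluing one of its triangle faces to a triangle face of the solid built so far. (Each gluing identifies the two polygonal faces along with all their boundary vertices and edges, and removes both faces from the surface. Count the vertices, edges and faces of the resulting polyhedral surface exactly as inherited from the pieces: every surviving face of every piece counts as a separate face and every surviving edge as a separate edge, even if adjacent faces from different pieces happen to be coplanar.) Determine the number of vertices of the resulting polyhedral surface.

20

A square antiprism: V=8, E=16, F=10.
Attach a 14-gonal pyramid (V=15, E=28, F=15) along a 3-gon: merge 3 vertices and 3 edges, delete both glued faces → V=20, E=41, F=23.
Check: V − E + F = 20 − 41 + 23 = 2.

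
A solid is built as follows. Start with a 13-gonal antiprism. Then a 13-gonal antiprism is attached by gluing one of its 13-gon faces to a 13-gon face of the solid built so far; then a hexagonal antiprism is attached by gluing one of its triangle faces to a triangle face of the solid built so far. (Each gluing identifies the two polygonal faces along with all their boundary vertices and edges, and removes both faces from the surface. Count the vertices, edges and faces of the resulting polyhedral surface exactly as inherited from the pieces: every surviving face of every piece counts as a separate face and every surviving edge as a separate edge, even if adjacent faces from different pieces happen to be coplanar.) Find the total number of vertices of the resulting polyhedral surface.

48

A 13-gonal antiprism: V=26, E=52, F=28.
Attach a 13-gonal antiprism (V=26, E=52, F=28) along a 13-gon: merge 13 vertices and 13 edges, delete both glued faces → V=39, E=91, F=54.
Attach a hexagonal antiprism (V=12, E=24, F=14) along a 3-gon: merge 3 vertices and 3 edges, delete both glued faces → V=48, E=112, F=66.
Check: V − E + F = 48 − 112 + 66 = 2.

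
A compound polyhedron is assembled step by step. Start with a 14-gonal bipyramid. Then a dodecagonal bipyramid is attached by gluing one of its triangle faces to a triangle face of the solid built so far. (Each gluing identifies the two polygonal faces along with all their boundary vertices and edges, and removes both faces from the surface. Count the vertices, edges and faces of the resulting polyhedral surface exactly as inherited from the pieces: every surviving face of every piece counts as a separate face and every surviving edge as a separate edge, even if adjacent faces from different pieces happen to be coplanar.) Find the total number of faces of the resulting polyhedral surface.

A 14-gonal bipyramid: V=16, E=42, F=28.
Attach a dodecagonal bipyramid (V=14, E=36, F=24) along a 3-gon: merge 3 vertices and 3 edges, delete both glued faces → V=27, E=75, F=50.
Check: V − E + F = 27 − 75 + 50 = 2.

50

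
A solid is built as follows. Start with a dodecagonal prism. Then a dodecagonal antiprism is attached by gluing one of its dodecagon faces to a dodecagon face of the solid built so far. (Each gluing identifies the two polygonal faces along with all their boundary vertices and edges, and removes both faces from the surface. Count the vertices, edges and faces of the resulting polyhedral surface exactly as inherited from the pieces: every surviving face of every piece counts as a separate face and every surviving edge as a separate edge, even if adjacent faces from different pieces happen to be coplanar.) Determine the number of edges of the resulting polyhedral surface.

72

A dodecagonal prism: V=24, E=36, F=14.
Attach a dodecagonal antiprism (V=24, E=48, F=26) along a 12-gon: merge 12 vertices and 12 edges, delete both glued faces → V=36, E=72, F=38.
Check: V − E + F = 36 − 72 + 38 = 2.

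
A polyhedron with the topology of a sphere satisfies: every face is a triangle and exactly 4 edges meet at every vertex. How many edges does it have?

12

Each face has 3 edges and each edge borders two faces, so 2E = 3F.
Each vertex has degree 4, so 4V = 2E and hence V = 3F/4.
Euler: V − E + F = 2 ⇒ (3F/4) − (3F/2) + F = 2.
Multiply by 8: (6 − 12 + 8)F = 16, i.e. 2F = 16.
So F = 8, E = 3·8/2 = 12, V = 3·8/4 = 6.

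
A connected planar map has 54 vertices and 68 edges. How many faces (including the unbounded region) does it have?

16

Euler's formula for a connected plane graph: V − E + F = 2, so F = 2 − 54 + 68 = 16.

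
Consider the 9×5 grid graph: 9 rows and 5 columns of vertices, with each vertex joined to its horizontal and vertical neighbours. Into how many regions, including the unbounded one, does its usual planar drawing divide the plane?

33

The grid has V = 9·5 = 45 vertices and E = 9·4 + 5·8 = 76 edges.
F = 2 − V + E = 2 − 45 + 76 = 33.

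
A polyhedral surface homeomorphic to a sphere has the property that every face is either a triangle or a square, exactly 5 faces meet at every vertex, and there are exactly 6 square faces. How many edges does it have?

60

Let x be the number of triangles; then F = 6 + x.
Edge–face incidences: 2E = 4·6 + 3·x = 24 + 3x.
Every vertex has degree 5, so 5V = 2E.
Euler: V − E + F = 2 ⇒ (2E)/5 − E + (6 + x) = 2.
Multiply by 10: 2·(2E) − 5·(2E) + 10·(6 + x) = 20, i.e. 60 + 10x − 3·(24 + 3x) = 20.
Collecting terms: x − 12 = 20, so x = 32.
Then 2E = 24 + 3·32 = 120, so E = 60, V = 2E/5 = 24, F = 6 + 32 = 38.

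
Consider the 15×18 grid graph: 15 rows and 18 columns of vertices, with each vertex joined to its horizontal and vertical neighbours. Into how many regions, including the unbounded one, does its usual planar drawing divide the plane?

239

The grid has V = 15·18 = 270 vertices and E = 15·17 + 18·14 = 507 edges.
F = 2 − V + E = 2 − 270 + 507 = 239.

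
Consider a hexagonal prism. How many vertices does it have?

12

A prism on an n-gon has two n-gon bases and n rectangular sides: V = 2·6 = 12, E = 3·6 = 18, F = 6 + 2 = 8.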